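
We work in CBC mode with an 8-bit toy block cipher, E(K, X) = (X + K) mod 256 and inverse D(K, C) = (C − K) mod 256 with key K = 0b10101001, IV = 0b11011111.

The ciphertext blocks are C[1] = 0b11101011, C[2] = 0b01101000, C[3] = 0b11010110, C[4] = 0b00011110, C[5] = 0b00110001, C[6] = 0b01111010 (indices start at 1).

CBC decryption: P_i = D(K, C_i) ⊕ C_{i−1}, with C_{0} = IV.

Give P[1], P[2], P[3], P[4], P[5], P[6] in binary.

P[1] = 0b10011101, P[2] = 0b01010100, P[3] = 0b01000101, P[4] = 0b10100011, P[5] = 0b10010110, P[6] = 0b11100000

P[1]: D(K, 0b11101011) = 0b01000010; 0b01000010 ⊕ 0b11011111 = 0b10011101.
P[2]: D(K, 0b01101000) = 0b10111111; 0b10111111 ⊕ 0b11101011 = 0b01010100.
P[3]: D(K, 0b11010110) = 0b00101101; 0b00101101 ⊕ 0b01101000 = 0b01000101.
P[4]: D(K, 0b00011110) = 0b01110101; 0b01110101 ⊕ 0b11010110 = 0b10100011.
P[5]: D(K, 0b00110001) = 0b10001000; 0b10001000 ⊕ 0b00011110 = 0b10010110.
P[6]: D(K, 0b01111010) = 0b11010001; 0b11010001 ⊕ 0b00110001 = 0b11100000.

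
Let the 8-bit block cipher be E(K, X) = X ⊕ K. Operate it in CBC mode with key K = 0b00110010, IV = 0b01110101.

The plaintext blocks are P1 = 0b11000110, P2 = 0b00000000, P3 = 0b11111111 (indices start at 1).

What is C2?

CBC encryption: C_i = E(K, P_i ⊕ C_{i−1}), with C_{0} = IV.
C1: P1 ⊕ 0b01110101 = 0b10110011; E(K, 0b10110011) = 0b10000001.
C2: P2 ⊕ 0b10000001 = 0b10000001; E(K, 0b10000001) = 0b10110011.

C2 = 0b10110011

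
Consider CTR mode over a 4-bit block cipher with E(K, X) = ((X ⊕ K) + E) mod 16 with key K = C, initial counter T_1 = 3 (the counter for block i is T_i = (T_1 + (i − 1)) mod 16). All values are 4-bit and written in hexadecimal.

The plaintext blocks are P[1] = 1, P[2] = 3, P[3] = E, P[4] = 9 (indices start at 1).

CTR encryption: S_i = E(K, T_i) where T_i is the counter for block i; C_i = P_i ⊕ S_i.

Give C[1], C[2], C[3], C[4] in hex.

C[1] = C, C[2] = 5, C[3] = 9, C[4] = 1

C[1]: T = 3, S = E(K, T) = D; 1 ⊕ D = C.
C[2]: T = 4, S = E(K, T) = 6; 3 ⊕ 6 = 5.
C[3]: T = 5, S = E(K, T) = 7; E ⊕ 7 = 9.
C[4]: T = 6, S = E(K, T) = 8; 9 ⊕ 8 = 1.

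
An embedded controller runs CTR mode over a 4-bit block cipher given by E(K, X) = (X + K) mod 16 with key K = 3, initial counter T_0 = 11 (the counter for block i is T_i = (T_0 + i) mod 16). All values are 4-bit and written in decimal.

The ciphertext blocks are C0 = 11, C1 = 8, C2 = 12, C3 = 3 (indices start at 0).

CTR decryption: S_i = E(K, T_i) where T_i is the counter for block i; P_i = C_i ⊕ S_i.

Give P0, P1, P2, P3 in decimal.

P0: T = 11, S = E(K, T) = 14; 11 ⊕ 14 = 5.
P1: T = 12, S = E(K, T) = 15; 8 ⊕ 15 = 7.
P2: T = 13, S = E(K, T) = 0; 12 ⊕ 0 = 12.
P3: T = 14, S = E(K, T) = 1; 3 ⊕ 1 = 2.

P0 = 5, P1 = 7, P2 = 12, P3 = 2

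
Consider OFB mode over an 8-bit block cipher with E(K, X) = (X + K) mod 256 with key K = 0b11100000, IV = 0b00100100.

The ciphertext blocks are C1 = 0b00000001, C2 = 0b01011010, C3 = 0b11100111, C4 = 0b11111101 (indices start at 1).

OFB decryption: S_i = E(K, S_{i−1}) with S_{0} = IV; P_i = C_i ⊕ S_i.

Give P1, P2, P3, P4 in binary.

P1: S = E(K, 0b00100100) = 0b00000100; 0b00000001 ⊕ 0b00000100 = 0b00000101.
P2: S = E(K, 0b00000100) = 0b11100100; 0b01011010 ⊕ 0b11100100 = 0b10111110.
P3: S = E(K, 0b11100100) = 0b11000100; 0b11100111 ⊕ 0b11000100 = 0b00100011.
P4: S = E(K, 0b11000100) = 0b10100100; 0b11111101 ⊕ 0b10100100 = 0b01011001.

P1 = 0b00000101, P2 = 0b10111110, P3 = 0b00100011, P4 = 0b01011001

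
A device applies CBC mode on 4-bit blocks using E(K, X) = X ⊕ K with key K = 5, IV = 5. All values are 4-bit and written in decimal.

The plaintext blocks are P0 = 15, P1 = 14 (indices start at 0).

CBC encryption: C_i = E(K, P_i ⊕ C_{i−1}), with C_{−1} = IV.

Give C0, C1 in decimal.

C0: P0 ⊕ 5 = 10; E(K, 10) = 15.
C1: P1 ⊕ 15 = 1; E(K, 1) = 4.

C0 = 15, C1 = 4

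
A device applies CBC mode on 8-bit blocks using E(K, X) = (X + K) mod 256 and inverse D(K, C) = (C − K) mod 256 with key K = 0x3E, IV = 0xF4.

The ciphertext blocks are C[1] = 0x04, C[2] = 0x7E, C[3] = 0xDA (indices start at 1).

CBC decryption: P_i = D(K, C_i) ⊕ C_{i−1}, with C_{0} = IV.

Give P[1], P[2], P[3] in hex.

P[1]: D(K, 0x04) = 0xC6; 0xC6 ⊕ 0xF4 = 0x32.
P[2]: D(K, 0x7E) = 0x40; 0x40 ⊕ 0x04 = 0x44.
P[3]: D(K, 0xDA) = 0x9C; 0x9C ⊕ 0x7E = 0xE2.

P[1] = 0x32, P[2] = 0x44, P[3] = 0xE2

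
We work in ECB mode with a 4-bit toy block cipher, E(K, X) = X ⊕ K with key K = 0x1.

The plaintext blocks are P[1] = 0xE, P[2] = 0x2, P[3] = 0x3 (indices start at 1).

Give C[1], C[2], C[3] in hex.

ECB encryption: C_i = E(K, P_i).
C[1]: E(K, 0xE) = 0xF.
C[2]: E(K, 0x2) = 0x3.
C[3]: E(K, 0x3) = 0x2.

C[1] = 0xF, C[2] = 0x3, C[3] = 0x2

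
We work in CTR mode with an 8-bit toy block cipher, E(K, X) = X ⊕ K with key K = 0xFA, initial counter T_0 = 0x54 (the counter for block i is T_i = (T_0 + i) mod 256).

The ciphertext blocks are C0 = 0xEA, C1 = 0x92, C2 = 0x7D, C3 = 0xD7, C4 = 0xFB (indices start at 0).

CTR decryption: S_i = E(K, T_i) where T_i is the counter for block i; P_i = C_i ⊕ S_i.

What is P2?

P2 = 0xD1

P2: T = 0x56, S = E(K, T) = 0xAC; 0x7D ⊕ 0xAC = 0xD1.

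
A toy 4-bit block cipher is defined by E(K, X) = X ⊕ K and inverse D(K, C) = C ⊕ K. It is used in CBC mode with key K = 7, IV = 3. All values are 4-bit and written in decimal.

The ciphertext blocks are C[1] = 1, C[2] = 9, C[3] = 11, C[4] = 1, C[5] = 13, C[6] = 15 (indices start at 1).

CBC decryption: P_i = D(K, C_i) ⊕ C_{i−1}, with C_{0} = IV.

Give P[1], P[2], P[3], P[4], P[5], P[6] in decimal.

P[1]: D(K, 1) = 6; 6 ⊕ 3 = 5.
P[2]: D(K, 9) = 14; 14 ⊕ 1 = 15.
P[3]: D(K, 11) = 12; 12 ⊕ 9 = 5.
P[4]: D(K, 1) = 6; 6 ⊕ 11 = 13.
P[5]: D(K, 13) = 10; 10 ⊕ 1 = 11.
P[6]: D(K, 15) = 8; 8 ⊕ 13 = 5.

P[1] = 5, P[2] = 15, P[3] = 5, P[4] = 13, P[5] = 11, P[6] = 5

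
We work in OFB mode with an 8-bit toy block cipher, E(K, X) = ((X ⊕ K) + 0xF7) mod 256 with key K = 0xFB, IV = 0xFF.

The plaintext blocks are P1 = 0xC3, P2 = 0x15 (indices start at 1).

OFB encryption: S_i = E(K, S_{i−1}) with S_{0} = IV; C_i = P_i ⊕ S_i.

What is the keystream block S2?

C1: S = E(K, 0xFF) = 0xFB; 0xC3 ⊕ 0xFB = 0x38.
C2: S = E(K, 0xFB) = 0xF7; 0x15 ⊕ 0xF7 = 0xE2.
So S2 = 0xF7.

0xF7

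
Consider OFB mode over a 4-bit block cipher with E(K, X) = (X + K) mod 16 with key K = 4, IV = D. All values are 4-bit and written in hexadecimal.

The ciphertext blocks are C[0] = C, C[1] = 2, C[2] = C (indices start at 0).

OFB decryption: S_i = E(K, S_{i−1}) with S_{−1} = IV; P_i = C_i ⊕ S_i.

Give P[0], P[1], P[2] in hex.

P[0] = D, P[1] = 7, P[2] = 5

P[0]: S = E(K, D) = 1; C ⊕ 1 = D.
P[1]: S = E(K, 1) = 5; 2 ⊕ 5 = 7.
P[2]: S = E(K, 5) = 9; C ⊕ 9 = 5.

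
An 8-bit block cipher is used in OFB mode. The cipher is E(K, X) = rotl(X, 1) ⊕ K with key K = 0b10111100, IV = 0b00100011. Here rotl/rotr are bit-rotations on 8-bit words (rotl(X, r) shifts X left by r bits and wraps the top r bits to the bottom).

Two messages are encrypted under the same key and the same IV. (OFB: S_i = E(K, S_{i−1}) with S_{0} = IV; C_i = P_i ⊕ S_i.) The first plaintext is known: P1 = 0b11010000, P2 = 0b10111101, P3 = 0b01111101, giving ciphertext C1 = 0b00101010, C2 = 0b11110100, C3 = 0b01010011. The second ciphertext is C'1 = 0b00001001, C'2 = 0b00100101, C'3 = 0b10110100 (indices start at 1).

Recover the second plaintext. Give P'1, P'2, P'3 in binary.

P'1 = 0b11110011, P'2 = 0b01101100, P'3 = 0b10011010

In OFB with a reused IV, both messages share the same keystream S_i, so C_i ⊕ C'_i = P_i ⊕ P'_i and thus P'_i = P_i ⊕ C_i ⊕ C'_i.
P'1: 0b11010000 ⊕ 0b00101010 ⊕ 0b00001001 = 0b11110011.
P'2: 0b10111101 ⊕ 0b11110100 ⊕ 0b00100101 = 0b01101100.
P'3: 0b01111101 ⊕ 0b01010011 ⊕ 0b10110100 = 0b10011010.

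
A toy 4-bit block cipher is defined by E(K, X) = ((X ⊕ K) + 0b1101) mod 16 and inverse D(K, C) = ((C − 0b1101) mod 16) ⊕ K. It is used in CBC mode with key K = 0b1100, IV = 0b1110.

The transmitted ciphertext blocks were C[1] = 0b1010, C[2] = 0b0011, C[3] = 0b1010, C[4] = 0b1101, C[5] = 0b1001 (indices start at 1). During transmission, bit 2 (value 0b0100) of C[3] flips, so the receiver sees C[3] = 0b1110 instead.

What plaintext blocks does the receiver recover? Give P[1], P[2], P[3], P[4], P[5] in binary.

CBC decryption: P_i = D(K, C_i) ⊕ C_{i−1}, with C_{0} = IV.
Only C[3] changed, to 0b1110. In CBC, a change in C_i garbles P_i and flips the same bit in P_{i+1}. Decrypting the received ciphertext:
P[1]: D(K, 0b1010) = 0b0001; 0b0001 ⊕ 0b1110 = 0b1111.
P[2]: D(K, 0b0011) = 0b1010; 0b1010 ⊕ 0b1010 = 0b0000.
P[3]: D(K, 0b1110) = 0b1101; 0b1101 ⊕ 0b0011 = 0b1110.
P[4]: D(K, 0b1101) = 0b1100; 0b1100 ⊕ 0b1110 = 0b0010.
P[5]: D(K, 0b1001) = 0b0000; 0b0000 ⊕ 0b1101 = 0b1101.
Blocks that differ from the original plaintext: P[3], P[4].

P[1] = 0b1111, P[2] = 0b0000, P[3] = 0b1110, P[4] = 0b0010, P[5] = 0b1101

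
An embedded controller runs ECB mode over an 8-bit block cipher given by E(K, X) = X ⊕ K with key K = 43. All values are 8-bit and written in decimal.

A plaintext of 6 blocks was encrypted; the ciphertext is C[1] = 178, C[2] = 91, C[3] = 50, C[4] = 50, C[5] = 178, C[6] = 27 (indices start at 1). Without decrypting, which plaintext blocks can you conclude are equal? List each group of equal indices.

ECB encrypts each block independently with the same key, so equal ciphertext blocks imply equal plaintext blocks.
C[1] = C[5] = 178, so P[1] = P[5].
C[3] = C[4] = 50, so P[3] = P[4].

P[1] = P[5]; P[3] = P[4]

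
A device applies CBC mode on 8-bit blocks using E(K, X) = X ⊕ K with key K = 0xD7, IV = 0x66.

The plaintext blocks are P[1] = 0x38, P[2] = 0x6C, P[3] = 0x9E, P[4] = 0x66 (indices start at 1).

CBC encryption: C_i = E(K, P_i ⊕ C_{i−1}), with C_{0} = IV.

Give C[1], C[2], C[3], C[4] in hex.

C[1] = 0x89, C[2] = 0x32, C[3] = 0x7B, C[4] = 0xCA

C[1]: P[1] ⊕ 0x66 = 0x5E; E(K, 0x5E) = 0x89.
C[2]: P[2] ⊕ 0x89 = 0xE5; E(K, 0xE5) = 0x32.
C[3]: P[3] ⊕ 0x32 = 0xAC; E(K, 0xAC) = 0x7B.
C[4]: P[4] ⊕ 0x7B = 0x1D; E(K, 0x1D) = 0xCA.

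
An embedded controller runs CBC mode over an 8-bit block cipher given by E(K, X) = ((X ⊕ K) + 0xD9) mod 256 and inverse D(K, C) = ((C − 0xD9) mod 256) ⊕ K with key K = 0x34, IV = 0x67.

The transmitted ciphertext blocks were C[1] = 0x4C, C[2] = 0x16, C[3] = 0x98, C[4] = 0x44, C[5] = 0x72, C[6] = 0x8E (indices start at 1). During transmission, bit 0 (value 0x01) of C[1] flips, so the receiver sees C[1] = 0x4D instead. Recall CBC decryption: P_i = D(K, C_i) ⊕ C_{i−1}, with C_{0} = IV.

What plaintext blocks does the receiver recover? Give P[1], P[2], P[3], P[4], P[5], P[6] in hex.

P[1] = 0x27, P[2] = 0x44, P[3] = 0x9D, P[4] = 0xC7, P[5] = 0xE9, P[6] = 0xF3

Only C[1] changed, to 0x4D. In CBC, a change in C_i garbles P_i and flips the same bit in P_{i+1}. Decrypting the received ciphertext:
P[1]: D(K, 0x4D) = 0x40; 0x40 ⊕ 0x67 = 0x27.
P[2]: D(K, 0x16) = 0x09; 0x09 ⊕ 0x4D = 0x44.
P[3]: D(K, 0x98) = 0x8B; 0x8B ⊕ 0x16 = 0x9D.
P[4]: D(K, 0x44) = 0x5F; 0x5F ⊕ 0x98 = 0xC7.
P[5]: D(K, 0x72) = 0xAD; 0xAD ⊕ 0x44 = 0xE9.
P[6]: D(K, 0x8E) = 0x81; 0x81 ⊕ 0x72 = 0xF3.
Blocks that differ from the original plaintext: P[1], P[2].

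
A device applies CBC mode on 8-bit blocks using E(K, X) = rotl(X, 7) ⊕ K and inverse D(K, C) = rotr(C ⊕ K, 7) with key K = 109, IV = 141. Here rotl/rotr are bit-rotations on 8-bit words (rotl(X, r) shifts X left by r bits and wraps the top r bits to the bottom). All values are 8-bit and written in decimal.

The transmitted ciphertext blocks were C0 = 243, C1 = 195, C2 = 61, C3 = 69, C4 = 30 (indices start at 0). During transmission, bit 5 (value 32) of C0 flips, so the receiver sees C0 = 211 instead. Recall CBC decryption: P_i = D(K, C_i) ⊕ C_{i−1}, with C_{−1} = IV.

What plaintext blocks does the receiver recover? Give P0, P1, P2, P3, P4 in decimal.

P0 = 240, P1 = 142, P2 = 99, P3 = 109, P4 = 163

Only C0 changed, to 211. In CBC, a change in C_i garbles P_i and flips the same bit in P_{i+1}. Decrypting the received ciphertext:
P0: D(K, 211) = 125; 125 ⊕ 141 = 240.
P1: D(K, 195) = 93; 93 ⊕ 211 = 142.
P2: D(K, 61) = 160; 160 ⊕ 195 = 99.
P3: D(K, 69) = 80; 80 ⊕ 61 = 109.
P4: D(K, 30) = 230; 230 ⊕ 69 = 163.
Blocks that differ from the original plaintext: P0, P1.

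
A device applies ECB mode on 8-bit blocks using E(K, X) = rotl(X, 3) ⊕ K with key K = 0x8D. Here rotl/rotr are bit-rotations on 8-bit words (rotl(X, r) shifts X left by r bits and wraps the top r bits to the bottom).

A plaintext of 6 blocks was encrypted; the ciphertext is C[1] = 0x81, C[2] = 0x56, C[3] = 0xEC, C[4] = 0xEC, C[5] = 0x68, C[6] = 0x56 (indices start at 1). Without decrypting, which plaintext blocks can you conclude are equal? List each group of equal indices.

P[2] = P[6]; P[3] = P[4]

ECB encrypts each block independently with the same key, so equal ciphertext blocks imply equal plaintext blocks.
C[2] = C[6] = 0x56, so P[2] = P[6].
C[3] = C[4] = 0xEC, so P[3] = P[4].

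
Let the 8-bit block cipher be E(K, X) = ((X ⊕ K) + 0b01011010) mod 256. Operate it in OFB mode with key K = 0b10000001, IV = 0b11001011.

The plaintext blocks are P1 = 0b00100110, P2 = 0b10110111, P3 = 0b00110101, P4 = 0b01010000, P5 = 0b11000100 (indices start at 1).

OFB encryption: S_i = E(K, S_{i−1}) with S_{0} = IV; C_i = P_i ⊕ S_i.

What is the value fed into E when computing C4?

0b01011000

C1: S = E(K, 0b11001011) = 0b10100100; 0b00100110 ⊕ 0b10100100 = 0b10000010.
C2: S = E(K, 0b10100100) = 0b01111111; 0b10110111 ⊕ 0b01111111 = 0b11001000.
C3: S = E(K, 0b01111111) = 0b01011000; 0b00110101 ⊕ 0b01011000 = 0b01101101.
C4: S = E(K, 0b01011000) = 0b00110011; 0b01010000 ⊕ 0b00110011 = 0b01100011.
So the input to E for block 4 is 0b01011000.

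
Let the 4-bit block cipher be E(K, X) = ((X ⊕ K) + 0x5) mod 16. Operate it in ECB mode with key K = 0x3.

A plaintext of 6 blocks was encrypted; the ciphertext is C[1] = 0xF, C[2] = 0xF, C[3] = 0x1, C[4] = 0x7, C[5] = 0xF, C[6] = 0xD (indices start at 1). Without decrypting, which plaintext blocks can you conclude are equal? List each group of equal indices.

P[1] = P[2] = P[5]

ECB encrypts each block independently with the same key, so equal ciphertext blocks imply equal plaintext blocks.
C[1] = C[2] = C[5] = 0xF, so P[1] = P[2] = P[5].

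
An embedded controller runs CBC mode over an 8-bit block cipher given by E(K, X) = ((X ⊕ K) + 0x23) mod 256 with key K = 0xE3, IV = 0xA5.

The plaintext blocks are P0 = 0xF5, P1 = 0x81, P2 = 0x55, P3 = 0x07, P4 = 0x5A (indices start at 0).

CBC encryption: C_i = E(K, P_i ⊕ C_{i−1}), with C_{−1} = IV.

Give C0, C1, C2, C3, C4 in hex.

C0: P0 ⊕ 0xA5 = 0x50; E(K, 0x50) = 0xD6.
C1: P1 ⊕ 0xD6 = 0x57; E(K, 0x57) = 0xD7.
C2: P2 ⊕ 0xD7 = 0x82; E(K, 0x82) = 0x84.
C3: P3 ⊕ 0x84 = 0x83; E(K, 0x83) = 0x83.
C4: P4 ⊕ 0x83 = 0xD9; E(K, 0xD9) = 0x5D.

C0 = 0xD6, C1 = 0xD7, C2 = 0x84, C3 = 0x83, C4 = 0x5D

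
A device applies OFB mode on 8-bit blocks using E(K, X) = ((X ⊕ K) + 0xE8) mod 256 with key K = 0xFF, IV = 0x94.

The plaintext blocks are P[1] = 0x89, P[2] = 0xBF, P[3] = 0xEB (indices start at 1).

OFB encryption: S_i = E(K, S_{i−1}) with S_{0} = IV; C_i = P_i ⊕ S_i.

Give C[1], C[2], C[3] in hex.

C[1]: S = E(K, 0x94) = 0x53; 0x89 ⊕ 0x53 = 0xDA.
C[2]: S = E(K, 0x53) = 0x94; 0xBF ⊕ 0x94 = 0x2B.
C[3]: S = E(K, 0x94) = 0x53; 0xEB ⊕ 0x53 = 0xB8.

C[1] = 0xDA, C[2] = 0x2B, C[3] = 0xB8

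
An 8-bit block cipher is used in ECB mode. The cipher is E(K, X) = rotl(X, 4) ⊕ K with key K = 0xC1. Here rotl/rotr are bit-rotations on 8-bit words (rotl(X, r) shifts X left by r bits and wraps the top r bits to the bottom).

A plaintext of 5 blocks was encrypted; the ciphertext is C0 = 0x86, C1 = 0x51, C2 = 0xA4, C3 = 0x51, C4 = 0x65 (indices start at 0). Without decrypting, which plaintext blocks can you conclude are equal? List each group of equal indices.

P1 = P3

ECB encrypts each block independently with the same key, so equal ciphertext blocks imply equal plaintext blocks.
C1 = C3 = 0x51, so P1 = P3.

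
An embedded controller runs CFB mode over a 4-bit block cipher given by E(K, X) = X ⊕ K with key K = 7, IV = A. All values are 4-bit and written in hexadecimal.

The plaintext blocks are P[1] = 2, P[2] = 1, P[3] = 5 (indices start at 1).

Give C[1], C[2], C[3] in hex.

CFB encryption: C_i = P_i ⊕ E(K, C_{i−1}), with C_{0} = IV.
C[1]: E(K, A) = D; 2 ⊕ D = F.
C[2]: E(K, F) = 8; 1 ⊕ 8 = 9.
C[3]: E(K, 9) = E; 5 ⊕ E = B.

C[1] = F, C[2] = 9, C[3] = B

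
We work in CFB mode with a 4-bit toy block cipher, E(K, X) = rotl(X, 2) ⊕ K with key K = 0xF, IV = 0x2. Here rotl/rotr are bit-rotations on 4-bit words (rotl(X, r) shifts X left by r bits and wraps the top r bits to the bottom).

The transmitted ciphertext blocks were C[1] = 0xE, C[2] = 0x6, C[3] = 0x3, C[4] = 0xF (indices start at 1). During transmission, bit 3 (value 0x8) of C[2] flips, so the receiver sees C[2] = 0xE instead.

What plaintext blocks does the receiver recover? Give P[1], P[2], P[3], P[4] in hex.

CFB decryption: P_i = C_i ⊕ E(K, C_{i−1}), with C_{0} = IV.
Only C[2] changed, to 0xE. In CFB, a change in C_i flips the same bit in P_i and garbles P_{i+1}. Decrypting the received ciphertext:
P[1]: E(K, 0x2) = 0x7; 0xE ⊕ 0x7 = 0x9.
P[2]: E(K, 0xE) = 0x4; 0xE ⊕ 0x4 = 0xA.
P[3]: E(K, 0xE) = 0x4; 0x3 ⊕ 0x4 = 0x7.
P[4]: E(K, 0x3) = 0x3; 0xF ⊕ 0x3 = 0xC.
Blocks that differ from the original plaintext: P[2], P[3].

P[1] = 0x9, P[2] = 0xA, P[3] = 0x7, P[4] = 0xC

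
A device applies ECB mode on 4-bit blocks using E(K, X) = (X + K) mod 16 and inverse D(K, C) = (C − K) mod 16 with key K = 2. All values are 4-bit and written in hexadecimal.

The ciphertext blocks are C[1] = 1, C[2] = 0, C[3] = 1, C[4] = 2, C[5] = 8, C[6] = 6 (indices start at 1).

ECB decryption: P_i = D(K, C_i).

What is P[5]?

P[5]: D(K, 8) = 6.

P[5] = 6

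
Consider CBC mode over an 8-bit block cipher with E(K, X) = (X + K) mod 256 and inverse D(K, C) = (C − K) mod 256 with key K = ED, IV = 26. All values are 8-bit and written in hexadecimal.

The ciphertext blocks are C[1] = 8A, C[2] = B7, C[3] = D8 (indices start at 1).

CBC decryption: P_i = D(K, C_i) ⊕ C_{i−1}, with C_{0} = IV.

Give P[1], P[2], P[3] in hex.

P[1] = BB, P[2] = 40, P[3] = 5C

P[1]: D(K, 8A) = 9D; 9D ⊕ 26 = BB.
P[2]: D(K, B7) = CA; CA ⊕ 8A = 40.
P[3]: D(K, D8) = EB; EB ⊕ B7 = 5C.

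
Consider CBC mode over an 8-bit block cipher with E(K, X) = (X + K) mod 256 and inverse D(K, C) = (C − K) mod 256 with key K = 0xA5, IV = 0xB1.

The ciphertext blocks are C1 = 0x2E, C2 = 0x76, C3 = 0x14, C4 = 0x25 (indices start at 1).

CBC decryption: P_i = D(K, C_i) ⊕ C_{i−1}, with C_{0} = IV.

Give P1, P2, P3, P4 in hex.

P1 = 0x38, P2 = 0xFF, P3 = 0x19, P4 = 0x94

P1: D(K, 0x2E) = 0x89; 0x89 ⊕ 0xB1 = 0x38.
P2: D(K, 0x76) = 0xD1; 0xD1 ⊕ 0x2E = 0xFF.
P3: D(K, 0x14) = 0x6F; 0x6F ⊕ 0x76 = 0x19.
P4: D(K, 0x25) = 0x80; 0x80 ⊕ 0x14 = 0x94.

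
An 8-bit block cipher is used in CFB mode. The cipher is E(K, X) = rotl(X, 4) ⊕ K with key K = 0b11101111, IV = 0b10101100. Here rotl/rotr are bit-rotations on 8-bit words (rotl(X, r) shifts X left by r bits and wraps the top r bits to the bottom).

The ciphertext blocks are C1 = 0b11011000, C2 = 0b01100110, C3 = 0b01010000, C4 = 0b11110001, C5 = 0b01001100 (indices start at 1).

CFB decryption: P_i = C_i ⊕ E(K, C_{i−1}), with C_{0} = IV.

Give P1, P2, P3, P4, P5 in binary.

P1: E(K, 0b10101100) = 0b00100101; 0b11011000 ⊕ 0b00100101 = 0b11111101.
P2: E(K, 0b11011000) = 0b01100010; 0b01100110 ⊕ 0b01100010 = 0b00000100.
P3: E(K, 0b01100110) = 0b10001001; 0b01010000 ⊕ 0b10001001 = 0b11011001.
P4: E(K, 0b01010000) = 0b11101010; 0b11110001 ⊕ 0b11101010 = 0b00011011.
P5: E(K, 0b11110001) = 0b11110000; 0b01001100 ⊕ 0b11110000 = 0b10111100.

P1 = 0b11111101, P2 = 0b00000100, P3 = 0b11011001, P4 = 0b00011011, P5 = 0b10111100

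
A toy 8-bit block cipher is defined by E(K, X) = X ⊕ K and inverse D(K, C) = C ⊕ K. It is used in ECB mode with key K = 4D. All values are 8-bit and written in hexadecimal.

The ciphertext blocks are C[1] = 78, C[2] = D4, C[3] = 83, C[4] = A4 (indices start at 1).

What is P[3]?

ECB decryption: P_i = D(K, C_i).
P[3]: D(K, 83) = CE.

P[3] = CE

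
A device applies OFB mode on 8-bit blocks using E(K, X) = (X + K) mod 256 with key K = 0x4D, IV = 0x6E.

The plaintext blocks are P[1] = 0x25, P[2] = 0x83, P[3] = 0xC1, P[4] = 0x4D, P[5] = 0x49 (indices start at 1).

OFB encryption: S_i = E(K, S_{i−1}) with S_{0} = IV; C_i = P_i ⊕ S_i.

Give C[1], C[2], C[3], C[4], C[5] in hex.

C[1]: S = E(K, 0x6E) = 0xBB; 0x25 ⊕ 0xBB = 0x9E.
C[2]: S = E(K, 0xBB) = 0x08; 0x83 ⊕ 0x08 = 0x8B.
C[3]: S = E(K, 0x08) = 0x55; 0xC1 ⊕ 0x55 = 0x94.
C[4]: S = E(K, 0x55) = 0xA2; 0x4D ⊕ 0xA2 = 0xEF.
C[5]: S = E(K, 0xA2) = 0xEF; 0x49 ⊕ 0xEF = 0xA6.

C[1] = 0x9E, C[2] = 0x8B, C[3] = 0x94, C[4] = 0xEF, C[5] = 0xA6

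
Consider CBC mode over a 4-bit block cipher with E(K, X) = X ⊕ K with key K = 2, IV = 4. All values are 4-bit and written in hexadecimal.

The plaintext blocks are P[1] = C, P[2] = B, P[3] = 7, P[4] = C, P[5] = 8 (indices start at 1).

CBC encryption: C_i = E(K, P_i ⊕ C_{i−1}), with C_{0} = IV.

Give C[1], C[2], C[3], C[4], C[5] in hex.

C[1] = A, C[2] = 3, C[3] = 6, C[4] = 8, C[5] = 2

C[1]: P[1] ⊕ 4 = 8; E(K, 8) = A.
C[2]: P[2] ⊕ A = 1; E(K, 1) = 3.
C[3]: P[3] ⊕ 3 = 4; E(K, 4) = 6.
C[4]: P[4] ⊕ 6 = A; E(K, A) = 8.
C[5]: P[5] ⊕ 8 = 0; E(K, 0) = 2.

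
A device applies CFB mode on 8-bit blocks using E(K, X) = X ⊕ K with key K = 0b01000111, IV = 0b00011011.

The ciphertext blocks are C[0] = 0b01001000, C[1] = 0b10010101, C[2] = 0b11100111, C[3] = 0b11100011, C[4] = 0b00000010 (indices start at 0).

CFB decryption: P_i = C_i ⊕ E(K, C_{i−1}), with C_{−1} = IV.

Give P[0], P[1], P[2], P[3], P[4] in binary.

P[0]: E(K, 0b00011011) = 0b01011100; 0b01001000 ⊕ 0b01011100 = 0b00010100.
P[1]: E(K, 0b01001000) = 0b00001111; 0b10010101 ⊕ 0b00001111 = 0b10011010.
P[2]: E(K, 0b10010101) = 0b11010010; 0b11100111 ⊕ 0b11010010 = 0b00110101.
P[3]: E(K, 0b11100111) = 0b10100000; 0b11100011 ⊕ 0b10100000 = 0b01000011.
P[4]: E(K, 0b11100011) = 0b10100100; 0b00000010 ⊕ 0b10100100 = 0b10100110.

P[0] = 0b00010100, P[1] = 0b10011010, P[2] = 0b00110101, P[3] = 0b01000011, P[4] = 0b10100110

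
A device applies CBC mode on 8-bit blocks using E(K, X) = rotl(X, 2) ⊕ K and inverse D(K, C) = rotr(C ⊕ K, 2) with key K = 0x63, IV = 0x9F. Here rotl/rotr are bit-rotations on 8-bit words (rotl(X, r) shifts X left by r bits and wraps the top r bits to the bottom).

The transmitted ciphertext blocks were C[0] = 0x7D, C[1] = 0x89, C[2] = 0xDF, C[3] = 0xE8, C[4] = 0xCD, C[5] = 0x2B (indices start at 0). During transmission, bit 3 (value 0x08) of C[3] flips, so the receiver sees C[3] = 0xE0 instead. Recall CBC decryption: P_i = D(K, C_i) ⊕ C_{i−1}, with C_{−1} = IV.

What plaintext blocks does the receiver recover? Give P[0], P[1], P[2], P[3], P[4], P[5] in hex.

Only C[3] changed, to 0xE0. In CBC, a change in C_i garbles P_i and flips the same bit in P_{i+1}. Decrypting the received ciphertext:
P[0]: D(K, 0x7D) = 0x87; 0x87 ⊕ 0x9F = 0x18.
P[1]: D(K, 0x89) = 0xBA; 0xBA ⊕ 0x7D = 0xC7.
P[2]: D(K, 0xDF) = 0x2F; 0x2F ⊕ 0x89 = 0xA6.
P[3]: D(K, 0xE0) = 0xE0; 0xE0 ⊕ 0xDF = 0x3F.
P[4]: D(K, 0xCD) = 0xAB; 0xAB ⊕ 0xE0 = 0x4B.
P[5]: D(K, 0x2B) = 0x12; 0x12 ⊕ 0xCD = 0xDF.
Blocks that differ from the original plaintext: P[3], P[4].

P[0] = 0x18, P[1] = 0xC7, P[2] = 0xA6, P[3] = 0x3F, P[4] = 0x4B, P[5] = 0xDF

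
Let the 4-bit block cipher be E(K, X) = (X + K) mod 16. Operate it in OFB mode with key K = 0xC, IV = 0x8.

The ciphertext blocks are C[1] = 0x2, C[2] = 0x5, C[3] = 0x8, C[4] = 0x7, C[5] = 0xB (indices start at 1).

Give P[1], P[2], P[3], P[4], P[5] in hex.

OFB decryption: S_i = E(K, S_{i−1}) with S_{0} = IV; P_i = C_i ⊕ S_i.
P[1]: S = E(K, 0x8) = 0x4; 0x2 ⊕ 0x4 = 0x6.
P[2]: S = E(K, 0x4) = 0x0; 0x5 ⊕ 0x0 = 0x5.
P[3]: S = E(K, 0x0) = 0xC; 0x8 ⊕ 0xC = 0x4.
P[4]: S = E(K, 0xC) = 0x8; 0x7 ⊕ 0x8 = 0xF.
P[5]: S = E(K, 0x8) = 0x4; 0xB ⊕ 0x4 = 0xF.

P[1] = 0x6, P[2] = 0x5, P[3] = 0x4, P[4] = 0xF, P[5] = 0xF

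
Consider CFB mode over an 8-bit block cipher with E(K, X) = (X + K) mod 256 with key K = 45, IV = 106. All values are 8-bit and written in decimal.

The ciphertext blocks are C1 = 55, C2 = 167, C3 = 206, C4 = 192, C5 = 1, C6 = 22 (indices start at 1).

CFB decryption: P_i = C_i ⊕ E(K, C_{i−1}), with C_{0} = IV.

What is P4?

P4 = 59

P4: E(K, 206) = 251; 192 ⊕ 251 = 59.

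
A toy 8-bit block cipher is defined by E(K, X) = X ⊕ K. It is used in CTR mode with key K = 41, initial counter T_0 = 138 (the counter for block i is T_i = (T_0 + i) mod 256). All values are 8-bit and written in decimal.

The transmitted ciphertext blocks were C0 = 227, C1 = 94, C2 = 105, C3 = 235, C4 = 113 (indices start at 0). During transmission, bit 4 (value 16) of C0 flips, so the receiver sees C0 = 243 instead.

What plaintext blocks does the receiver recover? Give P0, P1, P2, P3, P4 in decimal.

CTR decryption: S_i = E(K, T_i) where T_i is the counter for block i; P_i = C_i ⊕ S_i.
Only C0 changed, to 243. In CTR, a change in C_i flips the same bit in P_i only; the keystream is unaffected. Decrypting the received ciphertext:
P0: T = 138, S = E(K, T) = 163; 243 ⊕ 163 = 80.
P1: T = 139, S = E(K, T) = 162; 94 ⊕ 162 = 252.
P2: T = 140, S = E(K, T) = 165; 105 ⊕ 165 = 204.
P3: T = 141, S = E(K, T) = 164; 235 ⊕ 164 = 79.
P4: T = 142, S = E(K, T) = 167; 113 ⊕ 167 = 214.
Blocks that differ from the original plaintext: P0.

P0 = 80, P1 = 252, P2 = 204, P3 = 79, P4 = 214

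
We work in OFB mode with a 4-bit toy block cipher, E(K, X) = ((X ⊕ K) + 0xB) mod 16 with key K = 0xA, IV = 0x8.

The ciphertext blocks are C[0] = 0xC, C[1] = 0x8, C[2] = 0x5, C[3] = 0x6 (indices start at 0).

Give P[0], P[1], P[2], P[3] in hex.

P[0] = 0x1, P[1] = 0xA, P[2] = 0x6, P[3] = 0x2

OFB decryption: S_i = E(K, S_{i−1}) with S_{−1} = IV; P_i = C_i ⊕ S_i.
P[0]: S = E(K, 0x8) = 0xD; 0xC ⊕ 0xD = 0x1.
P[1]: S = E(K, 0xD) = 0x2; 0x8 ⊕ 0x2 = 0xA.
P[2]: S = E(K, 0x2) = 0x3; 0x5 ⊕ 0x3 = 0x6.
P[3]: S = E(K, 0x3) = 0x4; 0x6 ⊕ 0x4 = 0x2.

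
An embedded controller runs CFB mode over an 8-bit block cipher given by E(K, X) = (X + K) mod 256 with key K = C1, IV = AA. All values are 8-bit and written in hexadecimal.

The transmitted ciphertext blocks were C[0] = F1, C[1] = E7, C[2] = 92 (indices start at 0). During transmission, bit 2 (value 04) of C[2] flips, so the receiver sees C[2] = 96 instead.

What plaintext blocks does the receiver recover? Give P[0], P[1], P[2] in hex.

P[0] = 9A, P[1] = 55, P[2] = 3E

CFB decryption: P_i = C_i ⊕ E(K, C_{i−1}), with C_{−1} = IV.
Only C[2] changed, to 96. In CFB, a change in C_i flips the same bit in P_i and garbles P_{i+1}. Decrypting the received ciphertext:
P[0]: E(K, AA) = 6B; F1 ⊕ 6B = 9A.
P[1]: E(K, F1) = B2; E7 ⊕ B2 = 55.
P[2]: E(K, E7) = A8; 96 ⊕ A8 = 3E.
Blocks that differ from the original plaintext: P[2].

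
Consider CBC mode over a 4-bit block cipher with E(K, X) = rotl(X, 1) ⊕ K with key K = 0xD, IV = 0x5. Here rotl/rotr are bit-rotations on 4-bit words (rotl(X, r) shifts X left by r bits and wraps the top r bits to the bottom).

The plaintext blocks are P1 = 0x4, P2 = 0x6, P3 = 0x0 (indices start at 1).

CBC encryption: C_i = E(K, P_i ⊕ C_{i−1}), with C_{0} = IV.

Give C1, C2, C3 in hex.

C1: P1 ⊕ 0x5 = 0x1; E(K, 0x1) = 0xF.
C2: P2 ⊕ 0xF = 0x9; E(K, 0x9) = 0xE.
C3: P3 ⊕ 0xE = 0xE; E(K, 0xE) = 0x0.

C1 = 0xF, C2 = 0xE, C3 = 0x0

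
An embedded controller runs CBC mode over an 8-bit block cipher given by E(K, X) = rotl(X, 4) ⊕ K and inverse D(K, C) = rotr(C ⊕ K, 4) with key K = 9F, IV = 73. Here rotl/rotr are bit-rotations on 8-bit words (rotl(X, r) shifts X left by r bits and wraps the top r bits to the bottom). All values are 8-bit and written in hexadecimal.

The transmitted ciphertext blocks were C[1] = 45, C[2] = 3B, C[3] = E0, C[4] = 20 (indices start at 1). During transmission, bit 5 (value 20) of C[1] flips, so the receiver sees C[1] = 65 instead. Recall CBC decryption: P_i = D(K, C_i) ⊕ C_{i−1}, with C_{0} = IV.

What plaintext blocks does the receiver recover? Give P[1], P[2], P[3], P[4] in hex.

Only C[1] changed, to 65. In CBC, a change in C_i garbles P_i and flips the same bit in P_{i+1}. Decrypting the received ciphertext:
P[1]: D(K, 65) = AF; AF ⊕ 73 = DC.
P[2]: D(K, 3B) = 4A; 4A ⊕ 65 = 2F.
P[3]: D(K, E0) = F7; F7 ⊕ 3B = CC.
P[4]: D(K, 20) = FB; FB ⊕ E0 = 1B.
Blocks that differ from the original plaintext: P[1], P[2].

P[1] = DC, P[2] = 2F, P[3] = CC, P[4] = 1B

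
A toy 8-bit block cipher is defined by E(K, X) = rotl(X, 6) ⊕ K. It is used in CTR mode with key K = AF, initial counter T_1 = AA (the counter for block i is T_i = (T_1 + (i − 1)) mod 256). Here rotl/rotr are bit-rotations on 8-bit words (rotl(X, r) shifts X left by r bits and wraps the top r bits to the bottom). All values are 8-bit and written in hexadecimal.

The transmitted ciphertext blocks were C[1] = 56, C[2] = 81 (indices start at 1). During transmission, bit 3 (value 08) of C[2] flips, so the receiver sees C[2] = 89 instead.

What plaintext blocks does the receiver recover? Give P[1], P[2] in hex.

CTR decryption: S_i = E(K, T_i) where T_i is the counter for block i; P_i = C_i ⊕ S_i.
Only C[2] changed, to 89. In CTR, a change in C_i flips the same bit in P_i only; the keystream is unaffected. Decrypting the received ciphertext:
P[1]: T = AA, S = E(K, T) = 05; 56 ⊕ 05 = 53.
P[2]: T = AB, S = E(K, T) = 45; 89 ⊕ 45 = CC.
Blocks that differ from the original plaintext: P[2].

P[1] = 53, P[2] = CC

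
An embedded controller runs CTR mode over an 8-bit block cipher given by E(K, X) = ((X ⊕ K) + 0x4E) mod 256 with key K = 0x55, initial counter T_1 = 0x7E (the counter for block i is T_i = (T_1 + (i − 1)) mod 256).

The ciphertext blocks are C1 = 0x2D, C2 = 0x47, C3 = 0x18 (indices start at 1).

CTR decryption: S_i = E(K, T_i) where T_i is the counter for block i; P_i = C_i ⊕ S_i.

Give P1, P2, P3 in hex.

P1 = 0x54, P2 = 0x3F, P3 = 0x3B

P1: T = 0x7E, S = E(K, T) = 0x79; 0x2D ⊕ 0x79 = 0x54.
P2: T = 0x7F, S = E(K, T) = 0x78; 0x47 ⊕ 0x78 = 0x3F.
P3: T = 0x80, S = E(K, T) = 0x23; 0x18 ⊕ 0x23 = 0x3B.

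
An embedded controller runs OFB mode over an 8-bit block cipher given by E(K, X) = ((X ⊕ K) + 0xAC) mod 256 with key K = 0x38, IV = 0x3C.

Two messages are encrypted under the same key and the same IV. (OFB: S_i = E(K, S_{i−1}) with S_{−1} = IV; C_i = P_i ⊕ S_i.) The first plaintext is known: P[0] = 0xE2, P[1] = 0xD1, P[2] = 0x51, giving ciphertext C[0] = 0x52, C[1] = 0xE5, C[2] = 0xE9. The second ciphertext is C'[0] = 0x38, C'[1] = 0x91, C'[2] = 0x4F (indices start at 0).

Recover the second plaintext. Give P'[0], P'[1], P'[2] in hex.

P'[0] = 0x88, P'[1] = 0xA5, P'[2] = 0xF7

In OFB with a reused IV, both messages share the same keystream S_i, so C_i ⊕ C'_i = P_i ⊕ P'_i and thus P'_i = P_i ⊕ C_i ⊕ C'_i.
P'[0]: 0xE2 ⊕ 0x52 ⊕ 0x38 = 0x88.
P'[1]: 0xD1 ⊕ 0xE5 ⊕ 0x91 = 0xA5.
P'[2]: 0x51 ⊕ 0xE9 ⊕ 0x4F = 0xF7.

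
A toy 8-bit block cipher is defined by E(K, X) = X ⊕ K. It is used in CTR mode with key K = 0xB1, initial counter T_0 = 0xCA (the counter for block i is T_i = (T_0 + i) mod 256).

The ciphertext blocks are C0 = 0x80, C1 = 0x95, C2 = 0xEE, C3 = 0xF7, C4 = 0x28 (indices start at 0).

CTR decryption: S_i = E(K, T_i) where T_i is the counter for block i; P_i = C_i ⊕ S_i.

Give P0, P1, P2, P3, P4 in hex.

P0: T = 0xCA, S = E(K, T) = 0x7B; 0x80 ⊕ 0x7B = 0xFB.
P1: T = 0xCB, S = E(K, T) = 0x7A; 0x95 ⊕ 0x7A = 0xEF.
P2: T = 0xCC, S = E(K, T) = 0x7D; 0xEE ⊕ 0x7D = 0x93.
P3: T = 0xCD, S = E(K, T) = 0x7C; 0xF7 ⊕ 0x7C = 0x8B.
P4: T = 0xCE, S = E(K, T) = 0x7F; 0x28 ⊕ 0x7F = 0x57.

P0 = 0xFB, P1 = 0xEF, P2 = 0x93, P3 = 0x8B, P4 = 0x57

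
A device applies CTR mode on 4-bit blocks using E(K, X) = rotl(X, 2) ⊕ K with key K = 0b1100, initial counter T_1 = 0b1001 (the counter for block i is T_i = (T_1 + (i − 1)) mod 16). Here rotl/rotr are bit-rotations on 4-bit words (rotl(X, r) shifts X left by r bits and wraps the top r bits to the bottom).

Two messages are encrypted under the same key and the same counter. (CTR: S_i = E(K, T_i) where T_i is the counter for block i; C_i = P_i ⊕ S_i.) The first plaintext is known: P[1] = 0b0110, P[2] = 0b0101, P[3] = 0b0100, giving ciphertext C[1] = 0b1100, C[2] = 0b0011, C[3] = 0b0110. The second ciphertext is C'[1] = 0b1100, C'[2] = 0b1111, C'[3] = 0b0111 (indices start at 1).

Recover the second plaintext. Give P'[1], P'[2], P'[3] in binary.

In CTR with a reused counter, both messages share the same keystream S_i, so C_i ⊕ C'_i = P_i ⊕ P'_i and thus P'_i = P_i ⊕ C_i ⊕ C'_i.
P'[1]: 0b0110 ⊕ 0b1100 ⊕ 0b1100 = 0b0110.
P'[2]: 0b0101 ⊕ 0b0011 ⊕ 0b1111 = 0b1001.
P'[3]: 0b0100 ⊕ 0b0110 ⊕ 0b0111 = 0b0101.

P'[1] = 0b0110, P'[2] = 0b1001, P'[3] = 0b0101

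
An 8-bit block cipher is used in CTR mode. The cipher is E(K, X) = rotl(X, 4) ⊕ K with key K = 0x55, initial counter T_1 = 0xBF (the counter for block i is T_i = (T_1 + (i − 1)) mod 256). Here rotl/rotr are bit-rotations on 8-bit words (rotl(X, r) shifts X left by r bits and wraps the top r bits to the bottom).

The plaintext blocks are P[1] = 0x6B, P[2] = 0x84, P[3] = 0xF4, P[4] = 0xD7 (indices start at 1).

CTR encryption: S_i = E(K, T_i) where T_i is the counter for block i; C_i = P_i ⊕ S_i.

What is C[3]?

C[3] = 0xBD

C[1]: T = 0xBF, S = E(K, T) = 0xAE; 0x6B ⊕ 0xAE = 0xC5.
C[2]: T = 0xC0, S = E(K, T) = 0x59; 0x84 ⊕ 0x59 = 0xDD.
C[3]: T = 0xC1, S = E(K, T) = 0x49; 0xF4 ⊕ 0x49 = 0xBD.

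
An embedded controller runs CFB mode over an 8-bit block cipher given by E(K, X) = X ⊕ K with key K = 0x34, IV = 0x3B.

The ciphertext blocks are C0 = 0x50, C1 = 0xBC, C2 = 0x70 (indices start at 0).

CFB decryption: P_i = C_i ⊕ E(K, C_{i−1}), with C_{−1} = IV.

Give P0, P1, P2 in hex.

P0: E(K, 0x3B) = 0x0F; 0x50 ⊕ 0x0F = 0x5F.
P1: E(K, 0x50) = 0x64; 0xBC ⊕ 0x64 = 0xD8.
P2: E(K, 0xBC) = 0x88; 0x70 ⊕ 0x88 = 0xF8.

P0 = 0x5F, P1 = 0xD8, P2 = 0xF8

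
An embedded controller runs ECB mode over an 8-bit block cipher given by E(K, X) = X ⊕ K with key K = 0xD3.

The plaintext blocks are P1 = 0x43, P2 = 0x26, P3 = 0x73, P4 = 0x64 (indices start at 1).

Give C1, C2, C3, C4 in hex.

ECB encryption: C_i = E(K, P_i).
C1: E(K, 0x43) = 0x90.
C2: E(K, 0x26) = 0xF5.
C3: E(K, 0x73) = 0xA0.
C4: E(K, 0x64) = 0xB7.

C1 = 0x90, C2 = 0xF5, C3 = 0xA0, C4 = 0xB7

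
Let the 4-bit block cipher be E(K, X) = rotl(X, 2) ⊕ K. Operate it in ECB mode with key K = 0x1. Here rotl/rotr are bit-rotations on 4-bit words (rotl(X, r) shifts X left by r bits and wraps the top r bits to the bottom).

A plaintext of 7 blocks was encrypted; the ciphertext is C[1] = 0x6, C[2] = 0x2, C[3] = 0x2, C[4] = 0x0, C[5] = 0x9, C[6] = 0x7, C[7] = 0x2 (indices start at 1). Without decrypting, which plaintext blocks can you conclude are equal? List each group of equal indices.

P[2] = P[3] = P[7]

ECB encrypts each block independently with the same key, so equal ciphertext blocks imply equal plaintext blocks.
C[2] = C[3] = C[7] = 0x2, so P[2] = P[3] = P[7].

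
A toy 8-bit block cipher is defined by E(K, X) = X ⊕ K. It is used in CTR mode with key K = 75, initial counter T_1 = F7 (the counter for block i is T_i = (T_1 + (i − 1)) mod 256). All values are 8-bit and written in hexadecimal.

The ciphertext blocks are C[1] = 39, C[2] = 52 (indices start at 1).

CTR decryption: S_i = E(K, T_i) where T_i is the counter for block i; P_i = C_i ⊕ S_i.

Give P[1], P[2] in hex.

P[1] = BB, P[2] = DF

P[1]: T = F7, S = E(K, T) = 82; 39 ⊕ 82 = BB.
P[2]: T = F8, S = E(K, T) = 8D; 52 ⊕ 8D = DF.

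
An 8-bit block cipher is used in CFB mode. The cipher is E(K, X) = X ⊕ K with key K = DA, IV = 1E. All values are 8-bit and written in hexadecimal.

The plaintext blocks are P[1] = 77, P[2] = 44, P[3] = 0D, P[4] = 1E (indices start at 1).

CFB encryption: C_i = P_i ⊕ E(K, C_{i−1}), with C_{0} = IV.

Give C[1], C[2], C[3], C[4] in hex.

C[1] = B3, C[2] = 2D, C[3] = FA, C[4] = 3E

C[1]: E(K, 1E) = C4; 77 ⊕ C4 = B3.
C[2]: E(K, B3) = 69; 44 ⊕ 69 = 2D.
C[3]: E(K, 2D) = F7; 0D ⊕ F7 = FA.
C[4]: E(K, FA) = 20; 1E ⊕ 20 = 3E.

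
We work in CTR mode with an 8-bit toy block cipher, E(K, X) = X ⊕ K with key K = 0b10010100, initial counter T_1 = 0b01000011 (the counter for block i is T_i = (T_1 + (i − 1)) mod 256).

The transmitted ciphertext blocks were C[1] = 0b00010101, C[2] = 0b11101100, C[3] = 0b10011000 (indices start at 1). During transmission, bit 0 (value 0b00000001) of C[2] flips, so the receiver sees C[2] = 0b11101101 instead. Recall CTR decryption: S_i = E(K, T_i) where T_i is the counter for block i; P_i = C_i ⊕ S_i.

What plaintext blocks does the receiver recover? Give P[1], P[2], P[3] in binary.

P[1] = 0b11000010, P[2] = 0b00111101, P[3] = 0b01001001

Only C[2] changed, to 0b11101101. In CTR, a change in C_i flips the same bit in P_i only; the keystream is unaffected. Decrypting the received ciphertext:
P[1]: T = 0b01000011, S = E(K, T) = 0b11010111; 0b00010101 ⊕ 0b11010111 = 0b11000010.
P[2]: T = 0b01000100, S = E(K, T) = 0b11010000; 0b11101101 ⊕ 0b11010000 = 0b00111101.
P[3]: T = 0b01000101, S = E(K, T) = 0b11010001; 0b10011000 ⊕ 0b11010001 = 0b01001001.
Blocks that differ from the original plaintext: P[2].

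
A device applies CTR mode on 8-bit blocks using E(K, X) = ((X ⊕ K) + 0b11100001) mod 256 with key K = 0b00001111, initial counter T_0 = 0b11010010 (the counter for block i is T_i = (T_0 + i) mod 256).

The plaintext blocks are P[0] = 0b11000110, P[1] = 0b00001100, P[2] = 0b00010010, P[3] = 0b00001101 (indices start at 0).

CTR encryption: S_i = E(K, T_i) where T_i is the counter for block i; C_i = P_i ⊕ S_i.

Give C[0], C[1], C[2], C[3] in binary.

C[0]: T = 0b11010010, S = E(K, T) = 0b10111110; 0b11000110 ⊕ 0b10111110 = 0b01111000.
C[1]: T = 0b11010011, S = E(K, T) = 0b10111101; 0b00001100 ⊕ 0b10111101 = 0b10110001.
C[2]: T = 0b11010100, S = E(K, T) = 0b10111100; 0b00010010 ⊕ 0b10111100 = 0b10101110.
C[3]: T = 0b11010101, S = E(K, T) = 0b10111011; 0b00001101 ⊕ 0b10111011 = 0b10110110.

C[0] = 0b01111000, C[1] = 0b10110001, C[2] = 0b10101110, C[3] = 0b10110110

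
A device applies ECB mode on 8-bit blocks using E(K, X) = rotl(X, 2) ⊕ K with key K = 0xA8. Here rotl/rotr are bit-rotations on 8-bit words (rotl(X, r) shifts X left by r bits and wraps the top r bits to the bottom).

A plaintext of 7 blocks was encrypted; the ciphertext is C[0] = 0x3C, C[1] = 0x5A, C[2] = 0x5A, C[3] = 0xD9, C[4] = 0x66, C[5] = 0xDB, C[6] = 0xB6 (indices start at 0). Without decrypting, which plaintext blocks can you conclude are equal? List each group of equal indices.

ECB encrypts each block independently with the same key, so equal ciphertext blocks imply equal plaintext blocks.
C[1] = C[2] = 0x5A, so P[1] = P[2].

P[1] = P[2]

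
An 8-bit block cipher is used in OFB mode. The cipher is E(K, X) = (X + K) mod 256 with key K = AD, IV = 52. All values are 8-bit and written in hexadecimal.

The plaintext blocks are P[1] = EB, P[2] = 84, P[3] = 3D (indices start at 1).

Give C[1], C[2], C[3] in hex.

C[1] = 14, C[2] = 28, C[3] = 64

OFB encryption: S_i = E(K, S_{i−1}) with S_{0} = IV; C_i = P_i ⊕ S_i.
C[1]: S = E(K, 52) = FF; EB ⊕ FF = 14.
C[2]: S = E(K, FF) = AC; 84 ⊕ AC = 28.
C[3]: S = E(K, AC) = 59; 3D ⊕ 59 = 64.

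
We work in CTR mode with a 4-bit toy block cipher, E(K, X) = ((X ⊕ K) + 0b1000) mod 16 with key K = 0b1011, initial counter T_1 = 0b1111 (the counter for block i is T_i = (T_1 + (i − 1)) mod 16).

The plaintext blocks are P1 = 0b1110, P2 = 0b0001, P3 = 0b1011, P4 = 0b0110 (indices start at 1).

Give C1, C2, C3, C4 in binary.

C1 = 0b0010, C2 = 0b0010, C3 = 0b1001, C4 = 0b0111

CTR encryption: S_i = E(K, T_i) where T_i is the counter for block i; C_i = P_i ⊕ S_i.
C1: T = 0b1111, S = E(K, T) = 0b1100; 0b1110 ⊕ 0b1100 = 0b0010.
C2: T = 0b0000, S = E(K, T) = 0b0011; 0b0001 ⊕ 0b0011 = 0b0010.
C3: T = 0b0001, S = E(K, T) = 0b0010; 0b1011 ⊕ 0b0010 = 0b1001.
C4: T = 0b0010, S = E(K, T) = 0b0001; 0b0110 ⊕ 0b0001 = 0b0111.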